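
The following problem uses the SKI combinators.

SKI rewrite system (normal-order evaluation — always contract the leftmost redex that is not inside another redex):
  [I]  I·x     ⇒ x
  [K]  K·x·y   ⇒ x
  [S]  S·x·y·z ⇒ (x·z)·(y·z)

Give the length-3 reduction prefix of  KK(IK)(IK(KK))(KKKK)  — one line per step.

  start: KK(IK)(IK(KK))(KKKK)
  →1  K(IK(KK))(KKKK)
  →2  IK(KK)
  →3  K(KK)

Answer: after 3 steps: K(KK)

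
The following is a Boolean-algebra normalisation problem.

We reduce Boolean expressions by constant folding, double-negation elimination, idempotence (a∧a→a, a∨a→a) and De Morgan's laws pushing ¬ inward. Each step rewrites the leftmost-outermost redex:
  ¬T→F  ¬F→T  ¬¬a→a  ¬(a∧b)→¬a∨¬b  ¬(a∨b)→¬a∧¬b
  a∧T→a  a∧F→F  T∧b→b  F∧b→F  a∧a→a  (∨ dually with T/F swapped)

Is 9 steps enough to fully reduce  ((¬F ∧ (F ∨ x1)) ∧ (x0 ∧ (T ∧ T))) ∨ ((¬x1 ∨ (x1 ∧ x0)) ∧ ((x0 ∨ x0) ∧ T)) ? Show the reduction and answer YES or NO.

Answer: YES — reaches normal form (x1 ∧ x0) ∨ ((¬x1 ∨ (x1 ∧ x0)) ∧ x0) in 7 ≤ 9 steps

Reduction:
  start: ((¬F ∧ (F ∨ x1)) ∧ (x0 ∧ (T ∧ T))) ∨ ((¬x1 ∨ (x1 ∧ x0)) ∧ ((x0 ∨ x0) ∧ T))
  →1  ((T ∧ (F ∨ x1)) ∧ (x0 ∧ (T ∧ T))) ∨ ((¬x1 ∨ (x1 ∧ x0)) ∧ ((x0 ∨ x0) ∧ T))
  →2  ((F ∨ x1) ∧ (x0 ∧ (T ∧ T))) ∨ ((¬x1 ∨ (x1 ∧ x0)) ∧ ((x0 ∨ x0) ∧ T))
  →3  (x1 ∧ (x0 ∧ (T ∧ T))) ∨ ((¬x1 ∨ (x1 ∧ x0)) ∧ ((x0 ∨ x0) ∧ T))
  →4  (x1 ∧ (x0 ∧ T)) ∨ ((¬x1 ∨ (x1 ∧ x0)) ∧ ((x0 ∨ x0) ∧ T))
  →5  (x1 ∧ x0) ∨ ((¬x1 ∨ (x1 ∧ x0)) ∧ ((x0 ∨ x0) ∧ T))
  →6  (x1 ∧ x0) ∨ ((¬x1 ∨ (x1 ∧ x0)) ∧ (x0 ∨ x0))
  →7  (x1 ∧ x0) ∨ ((¬x1 ∨ (x1 ∧ x0)) ∧ x0)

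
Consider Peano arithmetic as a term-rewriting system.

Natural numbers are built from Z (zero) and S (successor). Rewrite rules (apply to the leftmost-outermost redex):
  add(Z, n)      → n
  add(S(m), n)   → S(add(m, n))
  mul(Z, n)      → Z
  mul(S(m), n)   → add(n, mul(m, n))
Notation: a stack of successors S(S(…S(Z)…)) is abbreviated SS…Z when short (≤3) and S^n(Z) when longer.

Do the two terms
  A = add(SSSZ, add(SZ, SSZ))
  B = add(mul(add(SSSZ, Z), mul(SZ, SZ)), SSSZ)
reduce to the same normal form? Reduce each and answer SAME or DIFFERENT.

Answer: SAME — A ⇓ S^6(Z), B ⇓ S^6(Z)

Working:
Term A:
  start: add(SSSZ, add(SZ, SSZ))
  [1] S(add(SSZ, add(SZ, SSZ)))
  [2] S(S(add(SZ, add(SZ, SSZ))))
  [3] S(S(S(add(Z, add(SZ, SSZ)))))
  [4] S(S(S(add(SZ, SSZ))))
  [5] S(S(S(S(add(Z, SSZ)))))
  [6] S^6(Z)

Term B:
  start: add(mul(add(SSSZ, Z), mul(SZ, SZ)), SSSZ)
  [1] add(mul(S(add(SSZ, Z)), mul(SZ, SZ)), SSSZ)
  [2] add(add(mul(SZ, SZ), mul(add(SSZ, Z), mul(SZ, SZ))), SSSZ)
  [3] add(add(add(SZ, mul(Z, SZ)), mul(add(SSZ, Z), mul(SZ, SZ))), SSSZ)
  [4] add(add(S(add(Z, mul(Z, SZ))), mul(add(SSZ, Z), mul(SZ, SZ))), SSSZ)
  [5] add(S(add(add(Z, mul(Z, SZ)), mul(add(SSZ, Z), mul(SZ, SZ)))), SSSZ)
  [6] S(add(add(add(Z, mul(Z, SZ)), mul(add(SSZ, Z), mul(SZ, SZ))), SSSZ))
  [7] S(add(add(mul(Z, SZ), mul(add(SSZ, Z), mul(SZ, SZ))), SSSZ))
  [8] S(add(add(Z, mul(add(SSZ, Z), mul(SZ, SZ))), SSSZ))
  [9] S(add(mul(add(SSZ, Z), mul(SZ, SZ)), SSSZ))
  [10] S(add(mul(S(add(SZ, Z)), mul(SZ, SZ)), SSSZ))
  [11] S(add(add(mul(SZ, SZ), mul(add(SZ, Z), mul(SZ, SZ))), SSSZ))
  [12] S(add(add(add(SZ, mul(Z, SZ)), mul(add(SZ, Z), mul(SZ, SZ))), SSSZ))
  [13] S(add(add(S(add(Z, mul(Z, SZ))), mul(add(SZ, Z), mul(SZ, SZ))), SSSZ))
  [14] S(add(S(add(add(Z, mul(Z, SZ)), mul(add(SZ, Z), mul(SZ, SZ)))), SSSZ))
  [15] S(S(add(add(add(Z, mul(Z, SZ)), mul(add(SZ, Z), mul(SZ, SZ))), SSSZ)))
  [16] S(S(add(add(mul(Z, SZ), mul(add(SZ, Z), mul(SZ, SZ))), SSSZ)))
  [17] S(S(add(add(Z, mul(add(SZ, Z), mul(SZ, SZ))), SSSZ)))
  [18] S(S(add(mul(add(SZ, Z), mul(SZ, SZ)), SSSZ)))
  [19] S(S(add(mul(S(add(Z, Z)), mul(SZ, SZ)), SSSZ)))
  [20] S(S(add(add(mul(SZ, SZ), mul(add(Z, Z), mul(SZ, SZ))), SSSZ)))
  [21] S(S(add(add(add(SZ, mul(Z, SZ)), mul(add(Z, Z), mul(SZ, SZ))), SSSZ)))
  [22] S(S(add(add(S(add(Z, mul(Z, SZ))), mul(add(Z, Z), mul(SZ, SZ))), SSSZ)))
  [23] S(S(add(S(add(add(Z, mul(Z, SZ)), mul(add(Z, Z), mul(SZ, SZ)))), SSSZ)))
  [24] S(S(S(add(add(add(Z, mul(Z, SZ)), mul(add(Z, Z), mul(SZ, SZ))), SSSZ))))
  [25] S(S(S(add(add(mul(Z, SZ), mul(add(Z, Z), mul(SZ, SZ))), SSSZ))))
  [26] S(S(S(add(add(Z, mul(add(Z, Z), mul(SZ, SZ))), SSSZ))))
  [27] S(S(S(add(mul(add(Z, Z), mul(SZ, SZ)), SSSZ))))
  [28] S(S(S(add(mul(Z, mul(SZ, SZ)), SSSZ))))
  [29] S(S(S(add(Z, SSSZ))))
  [30] S^6(Z)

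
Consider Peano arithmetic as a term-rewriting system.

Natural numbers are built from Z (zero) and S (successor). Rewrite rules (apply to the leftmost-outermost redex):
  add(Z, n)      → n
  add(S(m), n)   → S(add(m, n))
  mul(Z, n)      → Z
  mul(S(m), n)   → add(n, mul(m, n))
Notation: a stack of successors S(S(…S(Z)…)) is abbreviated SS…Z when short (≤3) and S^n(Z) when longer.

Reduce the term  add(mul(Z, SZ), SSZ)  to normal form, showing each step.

  start: add(mul(Z, SZ), SSZ)
  [1] add(Z, SSZ)
  [2] SSZ

Answer: normal form = SSZ  (in 2 steps)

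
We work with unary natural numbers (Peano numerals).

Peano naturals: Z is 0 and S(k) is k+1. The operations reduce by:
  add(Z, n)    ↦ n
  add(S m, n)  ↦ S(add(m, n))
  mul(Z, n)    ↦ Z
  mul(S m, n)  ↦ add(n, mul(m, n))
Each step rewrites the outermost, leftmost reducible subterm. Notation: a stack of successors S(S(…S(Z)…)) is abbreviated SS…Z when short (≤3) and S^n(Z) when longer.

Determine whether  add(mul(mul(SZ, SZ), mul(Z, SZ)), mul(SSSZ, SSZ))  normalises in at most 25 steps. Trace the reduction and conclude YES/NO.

Answer: YES — reaches normal form S^6(Z) in 22 ≤ 25 steps

Derivation:
  start: add(mul(mul(SZ, SZ), mul(Z, SZ)), mul(SSSZ, SSZ))
  [1] add(mul(add(SZ, mul(Z, SZ)), mul(Z, SZ)), mul(SSSZ, SSZ))
  [2] add(mul(S(add(Z, mul(Z, SZ))), mul(Z, SZ)), mul(SSSZ, SSZ))
  [3] add(add(mul(Z, SZ), mul(add(Z, mul(Z, SZ)), mul(Z, SZ))), mul(SSSZ, SSZ))
  [4] add(add(Z, mul(add(Z, mul(Z, SZ)), mul(Z, SZ))), mul(SSSZ, SSZ))
  [5] add(mul(add(Z, mul(Z, SZ)), mul(Z, SZ)), mul(SSSZ, SSZ))
  [6] add(mul(mul(Z, SZ), mul(Z, SZ)), mul(SSSZ, SSZ))
  [7] add(mul(Z, mul(Z, SZ)), mul(SSSZ, SSZ))
  [8] add(Z, mul(SSSZ, SSZ))
  [9] mul(SSSZ, SSZ)
  [10] add(SSZ, mul(SSZ, SSZ))
  [11] S(add(SZ, mul(SSZ, SSZ)))
  [12] S(S(add(Z, mul(SSZ, SSZ))))
  [13] S(S(mul(SSZ, SSZ)))
  [14] S(S(add(SSZ, mul(SZ, SSZ))))
  [15] S(S(S(add(SZ, mul(SZ, SSZ)))))
  [16] S(S(S(S(add(Z, mul(SZ, SSZ))))))
  [17] S(S(S(S(mul(SZ, SSZ)))))
  [18] S(S(S(S(add(SSZ, mul(Z, SSZ))))))
  [19] S(S(S(S(S(add(SZ, mul(Z, SSZ)))))))
  [20] S(S(S(S(S(S(add(Z, mul(Z, SSZ))))))))
  [21] S(S(S(S(S(S(mul(Z, SSZ)))))))
  [22] S^6(Z)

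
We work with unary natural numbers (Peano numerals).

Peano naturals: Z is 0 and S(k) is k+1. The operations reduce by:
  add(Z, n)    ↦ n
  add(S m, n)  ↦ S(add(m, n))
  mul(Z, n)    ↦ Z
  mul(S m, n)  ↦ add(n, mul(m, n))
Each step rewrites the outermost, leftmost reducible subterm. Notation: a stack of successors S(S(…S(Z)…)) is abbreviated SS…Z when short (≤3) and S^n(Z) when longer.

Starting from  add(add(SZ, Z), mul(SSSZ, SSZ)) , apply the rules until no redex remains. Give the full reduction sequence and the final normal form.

Answer: normal form = S^7(Z)  (in 17 steps)

Reduction:
  start: add(add(SZ, Z), mul(SSSZ, SSZ))
  [1] add(S(add(Z, Z)), mul(SSSZ, SSZ))
  [2] S(add(add(Z, Z), mul(SSSZ, SSZ)))
  [3] S(add(Z, mul(SSSZ, SSZ)))
  [4] S(mul(SSSZ, SSZ))
  [5] S(add(SSZ, mul(SSZ, SSZ)))
  [6] S(S(add(SZ, mul(SSZ, SSZ))))
  [7] S(S(S(add(Z, mul(SSZ, SSZ)))))
  [8] S(S(S(mul(SSZ, SSZ))))
  [9] S(S(S(add(SSZ, mul(SZ, SSZ)))))
  [10] S(S(S(S(add(SZ, mul(SZ, SSZ))))))
  [11] S(S(S(S(S(add(Z, mul(SZ, SSZ)))))))
  [12] S(S(S(S(S(mul(SZ, SSZ))))))
  [13] S(S(S(S(S(add(SSZ, mul(Z, SSZ)))))))
  [14] S(S(S(S(S(S(add(SZ, mul(Z, SSZ))))))))
  [15] S(S(S(S(S(S(S(add(Z, mul(Z, SSZ)))))))))
  [16] S(S(S(S(S(S(S(mul(Z, SSZ))))))))
  [17] S^7(Z)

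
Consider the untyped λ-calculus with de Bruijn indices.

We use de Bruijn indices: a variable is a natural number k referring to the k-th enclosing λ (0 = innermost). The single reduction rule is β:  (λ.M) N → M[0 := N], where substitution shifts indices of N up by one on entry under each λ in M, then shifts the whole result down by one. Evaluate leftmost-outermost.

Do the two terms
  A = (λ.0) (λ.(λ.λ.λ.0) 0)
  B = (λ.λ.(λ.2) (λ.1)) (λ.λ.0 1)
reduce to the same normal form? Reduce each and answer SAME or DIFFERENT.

Answer: DIFFERENT — A ⇓ λ.λ.λ.0, B ⇓ λ.λ.λ.0 1

Derivation:
Term A:
  start: (λ.0) (λ.(λ.λ.λ.0) 0)
  [1] λ.(λ.λ.λ.0) 0
  [2] λ.λ.λ.0

Term B:
  start: (λ.λ.(λ.2) (λ.1)) (λ.λ.0 1)
  [1] λ.(λ.λ.λ.0 1) (λ.1)
  [2] λ.λ.λ.0 1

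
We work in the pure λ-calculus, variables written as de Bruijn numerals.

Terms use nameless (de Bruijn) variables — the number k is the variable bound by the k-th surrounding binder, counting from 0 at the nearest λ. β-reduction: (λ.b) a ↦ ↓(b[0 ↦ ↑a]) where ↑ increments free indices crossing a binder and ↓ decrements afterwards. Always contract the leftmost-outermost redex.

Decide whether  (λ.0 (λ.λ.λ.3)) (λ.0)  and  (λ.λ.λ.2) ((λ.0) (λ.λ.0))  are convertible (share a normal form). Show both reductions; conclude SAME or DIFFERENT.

Term A:
  start: (λ.0 (λ.λ.λ.3)) (λ.0)
  →1  (λ.0) (λ.λ.λ.λ.0)
  →2  λ.λ.λ.λ.0

Term B:
  start: (λ.λ.λ.2) ((λ.0) (λ.λ.0))
  →1  λ.λ.(λ.0) (λ.λ.0)
  →2  λ.λ.λ.λ.0

Answer: SAME — A ⇓ λ.λ.λ.λ.0, B ⇓ λ.λ.λ.λ.0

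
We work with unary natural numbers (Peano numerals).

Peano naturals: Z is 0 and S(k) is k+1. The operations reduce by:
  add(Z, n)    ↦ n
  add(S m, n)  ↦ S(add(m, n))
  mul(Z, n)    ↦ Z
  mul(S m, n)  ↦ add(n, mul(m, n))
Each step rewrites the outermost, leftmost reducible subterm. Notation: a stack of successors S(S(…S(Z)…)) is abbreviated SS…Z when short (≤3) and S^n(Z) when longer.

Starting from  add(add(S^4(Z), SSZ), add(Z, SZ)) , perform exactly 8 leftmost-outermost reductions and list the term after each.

Answer: after 8 steps: S(S(S(S(add(add(Z, SSZ), add(Z, SZ))))))

Reduction:
  start: add(add(S^4(Z), SSZ), add(Z, SZ))
  [1] add(S(add(SSSZ, SSZ)), add(Z, SZ))
  [2] S(add(add(SSSZ, SSZ), add(Z, SZ)))
  [3] S(add(S(add(SSZ, SSZ)), add(Z, SZ)))
  [4] S(S(add(add(SSZ, SSZ), add(Z, SZ))))
  [5] S(S(add(S(add(SZ, SSZ)), add(Z, SZ))))
  [6] S(S(S(add(add(SZ, SSZ), add(Z, SZ)))))
  [7] S(S(S(add(S(add(Z, SSZ)), add(Z, SZ)))))
  [8] S(S(S(S(add(add(Z, SSZ), add(Z, SZ))))))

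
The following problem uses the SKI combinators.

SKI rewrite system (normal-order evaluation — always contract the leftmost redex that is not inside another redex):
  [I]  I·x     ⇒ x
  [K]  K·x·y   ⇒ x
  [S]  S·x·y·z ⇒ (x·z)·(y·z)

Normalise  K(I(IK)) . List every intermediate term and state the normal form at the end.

  start: K(I(IK))
  step 1: K(IK)
  step 2: KK

Answer: normal form = KK  (in 2 steps)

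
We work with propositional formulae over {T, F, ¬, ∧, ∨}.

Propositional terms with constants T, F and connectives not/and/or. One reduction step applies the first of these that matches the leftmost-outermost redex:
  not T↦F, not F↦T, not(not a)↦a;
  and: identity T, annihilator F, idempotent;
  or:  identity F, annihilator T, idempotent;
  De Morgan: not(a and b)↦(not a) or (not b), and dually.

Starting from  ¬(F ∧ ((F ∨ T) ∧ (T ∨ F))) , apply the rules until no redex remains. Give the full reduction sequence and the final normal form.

  start: ¬(F ∧ ((F ∨ T) ∧ (T ∨ F)))
  [1] ¬F ∨ ¬((F ∨ T) ∧ (T ∨ F))
  [2] T ∨ ¬((F ∨ T) ∧ (T ∨ F))
  [3] T

Answer: normal form = T  (in 3 steps)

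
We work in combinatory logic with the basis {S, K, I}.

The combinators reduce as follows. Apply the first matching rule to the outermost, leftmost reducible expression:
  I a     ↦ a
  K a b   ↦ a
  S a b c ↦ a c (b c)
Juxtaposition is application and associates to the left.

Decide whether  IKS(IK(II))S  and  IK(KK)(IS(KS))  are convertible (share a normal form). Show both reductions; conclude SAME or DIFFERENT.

Answer: DIFFERENT — A ⇓ SS, B ⇓ KK

Working:
Term A:
  start: IKS(IK(II))S
  step 1: KS(IK(II))S
  step 2: SS

Term B:
  start: IK(KK)(IS(KS))
  step 1: K(KK)(IS(KS))
  step 2: KK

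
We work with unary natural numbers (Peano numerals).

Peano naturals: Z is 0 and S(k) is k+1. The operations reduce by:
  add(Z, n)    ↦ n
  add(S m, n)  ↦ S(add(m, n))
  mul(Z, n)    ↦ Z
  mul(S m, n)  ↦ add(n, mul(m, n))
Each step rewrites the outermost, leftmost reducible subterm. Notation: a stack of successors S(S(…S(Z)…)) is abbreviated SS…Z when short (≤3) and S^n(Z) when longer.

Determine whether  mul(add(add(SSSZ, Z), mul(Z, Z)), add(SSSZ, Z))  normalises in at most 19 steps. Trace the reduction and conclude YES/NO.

  start: mul(add(add(SSSZ, Z), mul(Z, Z)), add(SSSZ, Z))
  step 1: mul(add(S(add(SSZ, Z)), mul(Z, Z)), add(SSSZ, Z))
  step 2: mul(S(add(add(SSZ, Z), mul(Z, Z))), add(SSSZ, Z))
  step 3: add(add(SSSZ, Z), mul(add(add(SSZ, Z), mul(Z, Z)), add(SSSZ, Z)))
  step 4: add(S(add(SSZ, Z)), mul(add(add(SSZ, Z), mul(Z, Z)), add(SSSZ, Z)))
  step 5: S(add(add(SSZ, Z), mul(add(add(SSZ, Z), mul(Z, Z)), add(SSSZ, Z))))
  step 6: S(add(S(add(SZ, Z)), mul(add(add(SSZ, Z), mul(Z, Z)), add(SSSZ, Z))))
  step 7: S(S(add(add(SZ, Z), mul(add(add(SSZ, Z), mul(Z, Z)), add(SSSZ, Z)))))
  step 8: S(S(add(S(add(Z, Z)), mul(add(add(SSZ, Z), mul(Z, Z)), add(SSSZ, Z)))))
  step 9: S(S(S(add(add(Z, Z), mul(add(add(SSZ, Z), mul(Z, Z)), add(SSSZ, Z))))))
  step 10: S(S(S(add(Z, mul(add(add(SSZ, Z), mul(Z, Z)), add(SSSZ, Z))))))
  step 11: S(S(S(mul(add(add(SSZ, Z), mul(Z, Z)), add(SSSZ, Z)))))
  step 12: S(S(S(mul(add(S(add(SZ, Z)), mul(Z, Z)), add(SSSZ, Z)))))
  step 13: S(S(S(mul(S(add(add(SZ, Z), mul(Z, Z))), add(SSSZ, Z)))))
  step 14: S(S(S(add(add(SSSZ, Z), mul(add(add(SZ, Z), mul(Z, Z)), add(SSSZ, Z))))))
  step 15: S(S(S(add(S(add(SSZ, Z)), mul(add(add(SZ, Z), mul(Z, Z)), add(SSSZ, Z))))))
  step 16: S(S(S(S(add(add(SSZ, Z), mul(add(add(SZ, Z), mul(Z, Z)), add(SSSZ, Z)))))))
  step 17: S(S(S(S(add(S(add(SZ, Z)), mul(add(add(SZ, Z), mul(Z, Z)), add(SSSZ, Z)))))))
  step 18: S(S(S(S(S(add(add(SZ, Z), mul(add(add(SZ, Z), mul(Z, Z)), add(SSSZ, Z))))))))
  step 19: S(S(S(S(S(add(S(add(Z, Z)), mul(add(add(SZ, Z), mul(Z, Z)), add(SSSZ, Z))))))))

Answer: NO — after 19 steps the term is S(S(S(S(S(add(S(add(Z, Z)), mul(add(add(SZ, Z), mul(Z, Z)), add(SSSZ, Z)))))))), not yet normal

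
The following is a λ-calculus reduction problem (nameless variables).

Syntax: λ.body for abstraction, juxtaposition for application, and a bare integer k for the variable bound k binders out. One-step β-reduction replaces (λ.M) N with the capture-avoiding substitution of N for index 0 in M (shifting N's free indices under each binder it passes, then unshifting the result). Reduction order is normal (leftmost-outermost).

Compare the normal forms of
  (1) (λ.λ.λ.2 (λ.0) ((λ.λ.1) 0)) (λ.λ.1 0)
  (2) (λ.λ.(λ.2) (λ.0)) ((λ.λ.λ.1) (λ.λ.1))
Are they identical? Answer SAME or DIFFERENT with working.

Term A:
  start: (λ.λ.λ.2 (λ.0) ((λ.λ.1) 0)) (λ.λ.1 0)
  →1  λ.λ.(λ.λ.1 0) (λ.0) ((λ.λ.1) 0)
  →2  λ.λ.(λ.(λ.0) 0) ((λ.λ.1) 0)
  →3  λ.λ.(λ.0) ((λ.λ.1) 0)
  →4  λ.λ.(λ.λ.1) 0
  →5  λ.λ.λ.1

Term B:
  start: (λ.λ.(λ.2) (λ.0)) ((λ.λ.λ.1) (λ.λ.1))
  →1  λ.(λ.(λ.λ.λ.1) (λ.λ.1)) (λ.0)
  →2  λ.(λ.λ.λ.1) (λ.λ.1)
  →3  λ.λ.λ.1

Answer: SAME — A ⇓ λ.λ.λ.1, B ⇓ λ.λ.λ.1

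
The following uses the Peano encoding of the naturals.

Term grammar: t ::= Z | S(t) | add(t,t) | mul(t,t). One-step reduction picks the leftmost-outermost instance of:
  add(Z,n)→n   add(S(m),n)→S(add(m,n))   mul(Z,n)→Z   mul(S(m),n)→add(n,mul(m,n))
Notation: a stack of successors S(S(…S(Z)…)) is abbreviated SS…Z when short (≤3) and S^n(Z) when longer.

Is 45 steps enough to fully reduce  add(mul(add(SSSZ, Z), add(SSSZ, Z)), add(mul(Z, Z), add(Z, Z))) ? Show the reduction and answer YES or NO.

  start: add(mul(add(SSSZ, Z), add(SSSZ, Z)), add(mul(Z, Z), add(Z, Z)))
  step 1: add(mul(S(add(SSZ, Z)), add(SSSZ, Z)), add(mul(Z, Z), add(Z, Z)))
  step 2: add(add(add(SSSZ, Z), mul(add(SSZ, Z), add(SSSZ, Z))), add(mul(Z, Z), add(Z, Z)))
  step 3: add(add(S(add(SSZ, Z)), mul(add(SSZ, Z), add(SSSZ, Z))), add(mul(Z, Z), add(Z, Z)))
  step 4: add(S(add(add(SSZ, Z), mul(add(SSZ, Z), add(SSSZ, Z)))), add(mul(Z, Z), add(Z, Z)))
  step 5: S(add(add(add(SSZ, Z), mul(add(SSZ, Z), add(SSSZ, Z))), add(mul(Z, Z), add(Z, Z))))
  step 6: S(add(add(S(add(SZ, Z)), mul(add(SSZ, Z), add(SSSZ, Z))), add(mul(Z, Z), add(Z, Z))))
  step 7: S(add(S(add(add(SZ, Z), mul(add(SSZ, Z), add(SSSZ, Z)))), add(mul(Z, Z), add(Z, Z))))
  step 8: S(S(add(add(add(SZ, Z), mul(add(SSZ, Z), add(SSSZ, Z))), add(mul(Z, Z), add(Z, Z)))))
  step 9: S(S(add(add(S(add(Z, Z)), mul(add(SSZ, Z), add(SSSZ, Z))), add(mul(Z, Z), add(Z, Z)))))
  step 10: S(S(add(S(add(add(Z, Z), mul(add(SSZ, Z), add(SSSZ, Z)))), add(mul(Z, Z), add(Z, Z)))))
  step 11: S(S(S(add(add(add(Z, Z), mul(add(SSZ, Z), add(SSSZ, Z))), add(mul(Z, Z), add(Z, Z))))))
  step 12: S(S(S(add(add(Z, mul(add(SSZ, Z), add(SSSZ, Z))), add(mul(Z, Z), add(Z, Z))))))
  step 13: S(S(S(add(mul(add(SSZ, Z), add(SSSZ, Z)), add(mul(Z, Z), add(Z, Z))))))
  step 14: S(S(S(add(mul(S(add(SZ, Z)), add(SSSZ, Z)), add(mul(Z, Z), add(Z, Z))))))
  step 15: S(S(S(add(add(add(SSSZ, Z), mul(add(SZ, Z), add(SSSZ, Z))), add(mul(Z, Z), add(Z, Z))))))
  step 16: S(S(S(add(add(S(add(SSZ, Z)), mul(add(SZ, Z), add(SSSZ, Z))), add(mul(Z, Z), add(Z, Z))))))
  step 17: S(S(S(add(S(add(add(SSZ, Z), mul(add(SZ, Z), add(SSSZ, Z)))), add(mul(Z, Z), add(Z, Z))))))
  step 18: S(S(S(S(add(add(add(SSZ, Z), mul(add(SZ, Z), add(SSSZ, Z))), add(mul(Z, Z), add(Z, Z)))))))
  step 19: S(S(S(S(add(add(S(add(SZ, Z)), mul(add(SZ, Z), add(SSSZ, Z))), add(mul(Z, Z), add(Z, Z)))))))
  step 20: S(S(S(S(add(S(add(add(SZ, Z), mul(add(SZ, Z), add(SSSZ, Z)))), add(mul(Z, Z), add(Z, Z)))))))
  step 21: S(S(S(S(S(add(add(add(SZ, Z), mul(add(SZ, Z), add(SSSZ, Z))), add(mul(Z, Z), add(Z, Z))))))))
  step 22: S(S(S(S(S(add(add(S(add(Z, Z)), mul(add(SZ, Z), add(SSSZ, Z))), add(mul(Z, Z), add(Z, Z))))))))
  step 23: S(S(S(S(S(add(S(add(add(Z, Z), mul(add(SZ, Z), add(SSSZ, Z)))), add(mul(Z, Z), add(Z, Z))))))))
  step 24: S(S(S(S(S(S(add(add(add(Z, Z), mul(add(SZ, Z), add(SSSZ, Z))), add(mul(Z, Z), add(Z, Z)))))))))
  step 25: S(S(S(S(S(S(add(add(Z, mul(add(SZ, Z), add(SSSZ, Z))), add(mul(Z, Z), add(Z, Z)))))))))
  step 26: S(S(S(S(S(S(add(mul(add(SZ, Z), add(SSSZ, Z)), add(mul(Z, Z), add(Z, Z)))))))))
  step 27: S(S(S(S(S(S(add(mul(S(add(Z, Z)), add(SSSZ, Z)), add(mul(Z, Z), add(Z, Z)))))))))
  step 28: S(S(S(S(S(S(add(add(add(SSSZ, Z), mul(add(Z, Z), add(SSSZ, Z))), add(mul(Z, Z), add(Z, Z)))))))))
  step 29: S(S(S(S(S(S(add(add(S(add(SSZ, Z)), mul(add(Z, Z), add(SSSZ, Z))), add(mul(Z, Z), add(Z, Z)))))))))
  step 30: S(S(S(S(S(S(add(S(add(add(SSZ, Z), mul(add(Z, Z), add(SSSZ, Z)))), add(mul(Z, Z), add(Z, Z)))))))))
  step 31: S(S(S(S(S(S(S(add(add(add(SSZ, Z), mul(add(Z, Z), add(SSSZ, Z))), add(mul(Z, Z), add(Z, Z))))))))))
  step 32: S(S(S(S(S(S(S(add(add(S(add(SZ, Z)), mul(add(Z, Z), add(SSSZ, Z))), add(mul(Z, Z), add(Z, Z))))))))))
  step 33: S(S(S(S(S(S(S(add(S(add(add(SZ, Z), mul(add(Z, Z), add(SSSZ, Z)))), add(mul(Z, Z), add(Z, Z))))))))))
  step 34: S(S(S(S(S(S(S(S(add(add(add(SZ, Z), mul(add(Z, Z), add(SSSZ, Z))), add(mul(Z, Z), add(Z, Z)))))))))))
  step 35: S(S(S(S(S(S(S(S(add(add(S(add(Z, Z)), mul(add(Z, Z), add(SSSZ, Z))), add(mul(Z, Z), add(Z, Z)))))))))))
  step 36: S(S(S(S(S(S(S(S(add(S(add(add(Z, Z), mul(add(Z, Z), add(SSSZ, Z)))), add(mul(Z, Z), add(Z, Z)))))))))))
  step 37: S(S(S(S(S(S(S(S(S(add(add(add(Z, Z), mul(add(Z, Z), add(SSSZ, Z))), add(mul(Z, Z), add(Z, Z))))))))))))
  step 38: S(S(S(S(S(S(S(S(S(add(add(Z, mul(add(Z, Z), add(SSSZ, Z))), add(mul(Z, Z), add(Z, Z))))))))))))
  step 39: S(S(S(S(S(S(S(S(S(add(mul(add(Z, Z), add(SSSZ, Z)), add(mul(Z, Z), add(Z, Z))))))))))))
  step 40: S(S(S(S(S(S(S(S(S(add(mul(Z, add(SSSZ, Z)), add(mul(Z, Z), add(Z, Z))))))))))))
  step 41: S(S(S(S(S(S(S(S(S(add(Z, add(mul(Z, Z), add(Z, Z))))))))))))
  step 42: S(S(S(S(S(S(S(S(S(add(mul(Z, Z), add(Z, Z)))))))))))
  step 43: S(S(S(S(S(S(S(S(S(add(Z, add(Z, Z)))))))))))
  step 44: S(S(S(S(S(S(S(S(S(add(Z, Z))))))))))
  step 45: S^9(Z)

Answer: YES — reaches normal form S^9(Z) in 45 ≤ 45 steps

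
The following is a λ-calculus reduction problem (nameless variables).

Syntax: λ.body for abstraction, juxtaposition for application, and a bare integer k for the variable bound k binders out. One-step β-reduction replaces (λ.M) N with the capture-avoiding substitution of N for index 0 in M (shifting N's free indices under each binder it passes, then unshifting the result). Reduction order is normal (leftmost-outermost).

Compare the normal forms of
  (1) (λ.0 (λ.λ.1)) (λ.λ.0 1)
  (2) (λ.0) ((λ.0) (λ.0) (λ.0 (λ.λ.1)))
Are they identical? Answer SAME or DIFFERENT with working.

Term A:
  start: (λ.0 (λ.λ.1)) (λ.λ.0 1)
  step 1: (λ.λ.0 1) (λ.λ.1)
  step 2: λ.0 (λ.λ.1)

Term B:
  start: (λ.0) ((λ.0) (λ.0) (λ.0 (λ.λ.1)))
  step 1: (λ.0) (λ.0) (λ.0 (λ.λ.1))
  step 2: (λ.0) (λ.0 (λ.λ.1))
  step 3: λ.0 (λ.λ.1)

Answer: SAME — A ⇓ λ.0 (λ.λ.1), B ⇓ λ.0 (λ.λ.1)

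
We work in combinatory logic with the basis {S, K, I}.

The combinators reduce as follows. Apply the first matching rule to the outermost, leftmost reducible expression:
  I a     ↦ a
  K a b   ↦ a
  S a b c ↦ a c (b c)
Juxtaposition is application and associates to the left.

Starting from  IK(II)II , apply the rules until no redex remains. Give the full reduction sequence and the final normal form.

Answer: normal form = I  (in 4 steps)

Reduction:
  start: IK(II)II
  [1] K(II)II
  [2] III
  [3] II
  [4] I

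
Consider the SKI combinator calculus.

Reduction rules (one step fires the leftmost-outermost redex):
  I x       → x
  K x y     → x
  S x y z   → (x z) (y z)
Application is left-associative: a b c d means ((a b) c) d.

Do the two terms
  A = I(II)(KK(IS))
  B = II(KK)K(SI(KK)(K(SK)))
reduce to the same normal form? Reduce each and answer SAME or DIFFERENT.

Term A:
  start: I(II)(KK(IS))
  →1  II(KK(IS))
  →2  I(KK(IS))
  →3  KK(IS)
  →4  K

Term B:
  start: II(KK)K(SI(KK)(K(SK)))
  →1  I(KK)K(SI(KK)(K(SK)))
  →2  KKK(SI(KK)(K(SK)))
  →3  K(SI(KK)(K(SK)))
  →4  K(I(K(SK))(KK(K(SK))))
  →5  K(K(SK)(KK(K(SK))))
  →6  K(SK)

Answer: DIFFERENT — A ⇓ K, B ⇓ K(SK)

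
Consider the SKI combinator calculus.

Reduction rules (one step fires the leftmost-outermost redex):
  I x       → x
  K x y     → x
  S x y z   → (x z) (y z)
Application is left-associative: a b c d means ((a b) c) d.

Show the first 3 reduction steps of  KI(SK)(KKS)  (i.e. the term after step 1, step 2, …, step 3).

  start: KI(SK)(KKS)
  step 1: I(KKS)
  step 2: KKS
  step 3: K

Answer: after 3 steps: K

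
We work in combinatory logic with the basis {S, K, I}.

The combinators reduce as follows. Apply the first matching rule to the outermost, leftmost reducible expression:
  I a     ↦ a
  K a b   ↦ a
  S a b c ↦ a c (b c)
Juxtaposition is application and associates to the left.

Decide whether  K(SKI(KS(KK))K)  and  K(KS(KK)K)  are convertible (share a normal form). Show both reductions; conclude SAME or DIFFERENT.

Term A:
  start: K(SKI(KS(KK))K)
  →1  K(K(KS(KK))(I(KS(KK)))K)
  →2  K(KS(KK)K)
  →3  K(SK)

Term B:
  start: K(KS(KK)K)
  →1  K(SK)

Answer: SAME — A ⇓ K(SK), B ⇓ K(SK)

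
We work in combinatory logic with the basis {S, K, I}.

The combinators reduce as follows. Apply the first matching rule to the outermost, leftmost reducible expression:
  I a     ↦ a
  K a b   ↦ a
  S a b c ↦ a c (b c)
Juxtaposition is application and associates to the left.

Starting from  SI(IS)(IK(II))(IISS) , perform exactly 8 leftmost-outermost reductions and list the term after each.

  start: SI(IS)(IK(II))(IISS)
  →1  I(IK(II))(IS(IK(II)))(IISS)
  →2  IK(II)(IS(IK(II)))(IISS)
  →3  K(II)(IS(IK(II)))(IISS)
  →4  II(IISS)
  →5  I(IISS)
  →6  IISS
  →7  ISS
  →8  SS

Answer: after 8 steps: SS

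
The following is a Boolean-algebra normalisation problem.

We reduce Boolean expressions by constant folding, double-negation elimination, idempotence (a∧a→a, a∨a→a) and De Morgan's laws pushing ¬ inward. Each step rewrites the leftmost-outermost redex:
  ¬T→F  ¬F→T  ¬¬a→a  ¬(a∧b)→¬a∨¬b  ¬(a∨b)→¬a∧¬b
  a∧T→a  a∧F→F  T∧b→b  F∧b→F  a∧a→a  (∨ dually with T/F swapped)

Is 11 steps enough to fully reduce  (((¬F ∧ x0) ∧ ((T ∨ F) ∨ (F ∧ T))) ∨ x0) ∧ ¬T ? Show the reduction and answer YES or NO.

Answer: YES — reaches normal form F in 8 ≤ 11 steps

Working:
  start: (((¬F ∧ x0) ∧ ((T ∨ F) ∨ (F ∧ T))) ∨ x0) ∧ ¬T
  step 1: (((T ∧ x0) ∧ ((T ∨ F) ∨ (F ∧ T))) ∨ x0) ∧ ¬T
  step 2: ((x0 ∧ ((T ∨ F) ∨ (F ∧ T))) ∨ x0) ∧ ¬T
  step 3: ((x0 ∧ (T ∨ (F ∧ T))) ∨ x0) ∧ ¬T
  step 4: ((x0 ∧ T) ∨ x0) ∧ ¬T
  step 5: (x0 ∨ x0) ∧ ¬T
  step 6: x0 ∧ ¬T
  step 7: x0 ∧ F
  step 8: F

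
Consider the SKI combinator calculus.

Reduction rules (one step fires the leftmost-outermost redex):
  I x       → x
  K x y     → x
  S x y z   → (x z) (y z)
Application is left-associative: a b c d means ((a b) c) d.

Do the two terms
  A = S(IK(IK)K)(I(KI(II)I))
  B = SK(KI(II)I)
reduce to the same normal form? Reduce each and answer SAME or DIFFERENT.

Answer: SAME — A ⇓ SKI, B ⇓ SKI

Reduction:
Term A:
  start: S(IK(IK)K)(I(KI(II)I))
  step 1: S(K(IK)K)(I(KI(II)I))
  step 2: S(IK)(I(KI(II)I))
  step 3: SK(I(KI(II)I))
  step 4: SK(KI(II)I)
  step 5: SK(II)
  step 6: SKI

Term B:
  start: SK(KI(II)I)
  step 1: SK(II)
  step 2: SKI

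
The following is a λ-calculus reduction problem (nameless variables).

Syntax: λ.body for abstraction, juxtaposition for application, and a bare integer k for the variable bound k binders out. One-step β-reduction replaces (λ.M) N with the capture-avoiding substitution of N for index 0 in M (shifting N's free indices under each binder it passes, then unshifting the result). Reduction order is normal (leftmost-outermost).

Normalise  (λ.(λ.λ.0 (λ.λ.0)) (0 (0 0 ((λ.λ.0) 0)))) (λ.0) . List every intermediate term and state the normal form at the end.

  start: (λ.(λ.λ.0 (λ.λ.0)) (0 (0 0 ((λ.λ.0) 0)))) (λ.0)
  →1  (λ.λ.0 (λ.λ.0)) ((λ.0) ((λ.0) (λ.0) ((λ.λ.0) (λ.0))))
  →2  λ.0 (λ.λ.0)

Answer: normal form = λ.0 (λ.λ.0)  (in 2 steps)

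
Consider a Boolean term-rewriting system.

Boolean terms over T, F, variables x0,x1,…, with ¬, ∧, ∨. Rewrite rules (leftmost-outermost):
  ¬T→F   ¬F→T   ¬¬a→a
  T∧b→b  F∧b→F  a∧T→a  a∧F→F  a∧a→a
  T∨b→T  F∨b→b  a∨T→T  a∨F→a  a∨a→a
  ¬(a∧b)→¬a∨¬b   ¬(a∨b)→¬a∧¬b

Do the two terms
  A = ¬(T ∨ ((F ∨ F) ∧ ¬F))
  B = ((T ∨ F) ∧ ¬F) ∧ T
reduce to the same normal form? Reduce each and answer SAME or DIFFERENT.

Answer: DIFFERENT — A ⇓ F, B ⇓ T

Derivation:
Term A:
  start: ¬(T ∨ ((F ∨ F) ∧ ¬F))
  →1  ¬T ∧ ¬((F ∨ F) ∧ ¬F)
  →2  F ∧ ¬((F ∨ F) ∧ ¬F)
  →3  F

Term B:
  start: ((T ∨ F) ∧ ¬F) ∧ T
  →1  (T ∨ F) ∧ ¬F
  →2  T ∧ ¬F
  →3  ¬F
  →4  T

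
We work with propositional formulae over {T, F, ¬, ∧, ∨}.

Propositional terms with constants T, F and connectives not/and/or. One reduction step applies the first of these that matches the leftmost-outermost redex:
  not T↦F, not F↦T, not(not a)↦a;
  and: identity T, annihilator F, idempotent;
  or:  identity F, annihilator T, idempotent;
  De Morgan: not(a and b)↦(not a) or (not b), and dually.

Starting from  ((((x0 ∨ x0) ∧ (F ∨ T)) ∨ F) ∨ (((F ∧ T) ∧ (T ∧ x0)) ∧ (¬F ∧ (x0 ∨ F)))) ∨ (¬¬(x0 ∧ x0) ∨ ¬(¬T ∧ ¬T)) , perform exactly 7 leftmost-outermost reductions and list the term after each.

Answer: after 7 steps: (x0 ∨ F) ∨ (¬¬(x0 ∧ x0) ∨ ¬(¬T ∧ ¬T))

Working:
  start: ((((x0 ∨ x0) ∧ (F ∨ T)) ∨ F) ∨ (((F ∧ T) ∧ (T ∧ x0)) ∧ (¬F ∧ (x0 ∨ F)))) ∨ (¬¬(x0 ∧ x0) ∨ ¬(¬T ∧ ¬T))
  step 1: (((x0 ∨ x0) ∧ (F ∨ T)) ∨ (((F ∧ T) ∧ (T ∧ x0)) ∧ (¬F ∧ (x0 ∨ F)))) ∨ (¬¬(x0 ∧ x0) ∨ ¬(¬T ∧ ¬T))
  step 2: ((x0 ∧ (F ∨ T)) ∨ (((F ∧ T) ∧ (T ∧ x0)) ∧ (¬F ∧ (x0 ∨ F)))) ∨ (¬¬(x0 ∧ x0) ∨ ¬(¬T ∧ ¬T))
  step 3: ((x0 ∧ T) ∨ (((F ∧ T) ∧ (T ∧ x0)) ∧ (¬F ∧ (x0 ∨ F)))) ∨ (¬¬(x0 ∧ x0) ∨ ¬(¬T ∧ ¬T))
  step 4: (x0 ∨ (((F ∧ T) ∧ (T ∧ x0)) ∧ (¬F ∧ (x0 ∨ F)))) ∨ (¬¬(x0 ∧ x0) ∨ ¬(¬T ∧ ¬T))
  step 5: (x0 ∨ ((F ∧ (T ∧ x0)) ∧ (¬F ∧ (x0 ∨ F)))) ∨ (¬¬(x0 ∧ x0) ∨ ¬(¬T ∧ ¬T))
  step 6: (x0 ∨ (F ∧ (¬F ∧ (x0 ∨ F)))) ∨ (¬¬(x0 ∧ x0) ∨ ¬(¬T ∧ ¬T))
  step 7: (x0 ∨ F) ∨ (¬¬(x0 ∧ x0) ∨ ¬(¬T ∧ ¬T))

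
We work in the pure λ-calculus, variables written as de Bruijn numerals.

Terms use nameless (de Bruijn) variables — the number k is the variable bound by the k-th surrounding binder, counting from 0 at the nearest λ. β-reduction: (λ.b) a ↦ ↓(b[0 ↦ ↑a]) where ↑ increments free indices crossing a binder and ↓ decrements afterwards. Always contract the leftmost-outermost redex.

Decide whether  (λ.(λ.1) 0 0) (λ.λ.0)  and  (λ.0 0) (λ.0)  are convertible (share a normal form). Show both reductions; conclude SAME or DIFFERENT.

Term A:
  start: (λ.(λ.1) 0 0) (λ.λ.0)
  step 1: (λ.λ.λ.0) (λ.λ.0) (λ.λ.0)
  step 2: (λ.λ.0) (λ.λ.0)
  step 3: λ.0

Term B:
  start: (λ.0 0) (λ.0)
  step 1: (λ.0) (λ.0)
  step 2: λ.0

Answer: SAME — A ⇓ λ.0, B ⇓ λ.0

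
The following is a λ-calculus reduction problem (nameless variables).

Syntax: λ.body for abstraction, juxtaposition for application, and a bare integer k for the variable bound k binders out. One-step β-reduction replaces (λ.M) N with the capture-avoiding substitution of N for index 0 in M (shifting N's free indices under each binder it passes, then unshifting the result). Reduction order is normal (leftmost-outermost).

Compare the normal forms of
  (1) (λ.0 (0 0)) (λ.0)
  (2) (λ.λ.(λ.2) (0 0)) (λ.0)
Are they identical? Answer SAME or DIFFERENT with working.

Term A:
  start: (λ.0 (0 0)) (λ.0)
  step 1: (λ.0) ((λ.0) (λ.0))
  step 2: (λ.0) (λ.0)
  step 3: λ.0

Term B:
  start: (λ.λ.(λ.2) (0 0)) (λ.0)
  step 1: λ.(λ.λ.0) (0 0)
  step 2: λ.λ.0

Answer: DIFFERENT — A ⇓ λ.0, B ⇓ λ.λ.0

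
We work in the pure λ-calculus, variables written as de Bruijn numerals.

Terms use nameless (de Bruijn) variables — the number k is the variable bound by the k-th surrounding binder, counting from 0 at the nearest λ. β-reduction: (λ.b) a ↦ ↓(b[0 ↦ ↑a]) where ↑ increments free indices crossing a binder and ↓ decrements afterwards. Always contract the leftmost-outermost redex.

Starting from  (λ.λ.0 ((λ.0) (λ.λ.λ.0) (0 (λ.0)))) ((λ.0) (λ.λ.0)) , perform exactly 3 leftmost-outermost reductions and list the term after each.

Answer: after 3 steps: λ.0 (λ.λ.0)

Working:
  start: (λ.λ.0 ((λ.0) (λ.λ.λ.0) (0 (λ.0)))) ((λ.0) (λ.λ.0))
  →1  λ.0 ((λ.0) (λ.λ.λ.0) (0 (λ.0)))
  →2  λ.0 ((λ.λ.λ.0) (0 (λ.0)))
  →3  λ.0 (λ.λ.0)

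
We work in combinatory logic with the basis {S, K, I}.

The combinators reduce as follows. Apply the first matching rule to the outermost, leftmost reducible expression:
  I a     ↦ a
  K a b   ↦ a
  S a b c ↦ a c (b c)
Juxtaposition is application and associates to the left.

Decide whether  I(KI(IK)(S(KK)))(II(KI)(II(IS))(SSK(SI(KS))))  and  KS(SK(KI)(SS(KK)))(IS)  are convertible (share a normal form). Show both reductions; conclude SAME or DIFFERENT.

Term A:
  start: I(KI(IK)(S(KK)))(II(KI)(II(IS))(SSK(SI(KS))))
  [1] KI(IK)(S(KK))(II(KI)(II(IS))(SSK(SI(KS))))
  [2] I(S(KK))(II(KI)(II(IS))(SSK(SI(KS))))
  [3] S(KK)(II(KI)(II(IS))(SSK(SI(KS))))
  [4] S(KK)(I(KI)(II(IS))(SSK(SI(KS))))
  [5] S(KK)(KI(II(IS))(SSK(SI(KS))))
  [6] S(KK)(I(SSK(SI(KS))))
  [7] S(KK)(SSK(SI(KS)))
  [8] S(KK)(S(SI(KS))(K(SI(KS))))

Term B:
  start: KS(SK(KI)(SS(KK)))(IS)
  [1] S(IS)
  [2] SS

Answer: DIFFERENT — A ⇓ S(KK)(S(SI(KS))(K(SI(KS)))), B ⇓ SS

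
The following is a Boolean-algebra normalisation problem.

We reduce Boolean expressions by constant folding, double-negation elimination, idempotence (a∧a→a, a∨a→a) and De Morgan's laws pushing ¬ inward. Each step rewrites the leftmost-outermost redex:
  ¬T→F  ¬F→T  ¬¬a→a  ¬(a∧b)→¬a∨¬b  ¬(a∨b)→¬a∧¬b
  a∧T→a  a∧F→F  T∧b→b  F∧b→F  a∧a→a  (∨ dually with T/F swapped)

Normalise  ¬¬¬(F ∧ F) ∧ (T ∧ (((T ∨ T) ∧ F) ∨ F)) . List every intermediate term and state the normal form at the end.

  start: ¬¬¬(F ∧ F) ∧ (T ∧ (((T ∨ T) ∧ F) ∨ F))
  →1  ¬(F ∧ F) ∧ (T ∧ (((T ∨ T) ∧ F) ∨ F))
  →2  (¬F ∨ ¬F) ∧ (T ∧ (((T ∨ T) ∧ F) ∨ F))
  →3  ¬F ∧ (T ∧ (((T ∨ T) ∧ F) ∨ F))
  →4  T ∧ (T ∧ (((T ∨ T) ∧ F) ∨ F))
  →5  T ∧ (((T ∨ T) ∧ F) ∨ F)
  →6  ((T ∨ T) ∧ F) ∨ F
  →7  (T ∨ T) ∧ F
  →8  F

Answer: normal form = F  (in 8 steps)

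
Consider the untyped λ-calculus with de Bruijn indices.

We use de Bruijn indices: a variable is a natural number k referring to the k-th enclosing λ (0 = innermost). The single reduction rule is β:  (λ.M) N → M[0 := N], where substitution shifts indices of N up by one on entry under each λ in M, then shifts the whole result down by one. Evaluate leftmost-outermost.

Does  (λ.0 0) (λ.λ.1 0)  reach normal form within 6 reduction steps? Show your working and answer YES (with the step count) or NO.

  start: (λ.0 0) (λ.λ.1 0)
  step 1: (λ.λ.1 0) (λ.λ.1 0)
  step 2: λ.(λ.λ.1 0) 0
  step 3: λ.λ.1 0

Answer: YES — reaches normal form λ.λ.1 0 in 3 ≤ 6 steps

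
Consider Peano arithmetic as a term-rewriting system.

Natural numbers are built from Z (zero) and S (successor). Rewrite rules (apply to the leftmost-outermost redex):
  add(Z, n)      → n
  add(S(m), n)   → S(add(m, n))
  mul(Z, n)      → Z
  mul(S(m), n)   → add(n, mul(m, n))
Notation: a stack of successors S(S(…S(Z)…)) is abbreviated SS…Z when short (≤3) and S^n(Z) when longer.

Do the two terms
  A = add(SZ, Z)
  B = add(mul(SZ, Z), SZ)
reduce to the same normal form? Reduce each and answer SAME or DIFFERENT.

Answer: SAME — A ⇓ SZ, B ⇓ SZ

Reduction:
Term A:
  start: add(SZ, Z)
  [1] S(add(Z, Z))
  [2] SZ

Term B:
  start: add(mul(SZ, Z), SZ)
  [1] add(add(Z, mul(Z, Z)), SZ)
  [2] add(mul(Z, Z), SZ)
  [3] add(Z, SZ)
  [4] SZ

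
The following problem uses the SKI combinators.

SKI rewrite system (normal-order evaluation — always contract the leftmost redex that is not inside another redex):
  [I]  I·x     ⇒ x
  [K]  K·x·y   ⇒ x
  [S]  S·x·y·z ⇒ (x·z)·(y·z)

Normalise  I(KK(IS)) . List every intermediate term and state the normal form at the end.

Answer: normal form = K  (in 2 steps)

Derivation:
  start: I(KK(IS))
  →1  KK(IS)
  →2  K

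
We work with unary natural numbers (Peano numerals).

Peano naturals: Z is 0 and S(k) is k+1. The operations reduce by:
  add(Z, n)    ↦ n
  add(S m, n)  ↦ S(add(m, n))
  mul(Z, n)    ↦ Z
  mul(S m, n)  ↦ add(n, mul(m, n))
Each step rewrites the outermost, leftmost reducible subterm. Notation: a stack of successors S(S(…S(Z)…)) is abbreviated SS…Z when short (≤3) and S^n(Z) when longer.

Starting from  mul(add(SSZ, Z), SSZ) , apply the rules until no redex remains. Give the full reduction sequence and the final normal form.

  start: mul(add(SSZ, Z), SSZ)
  →1  mul(S(add(SZ, Z)), SSZ)
  →2  add(SSZ, mul(add(SZ, Z), SSZ))
  →3  S(add(SZ, mul(add(SZ, Z), SSZ)))
  →4  S(S(add(Z, mul(add(SZ, Z), SSZ))))
  →5  S(S(mul(add(SZ, Z), SSZ)))
  →6  S(S(mul(S(add(Z, Z)), SSZ)))
  →7  S(S(add(SSZ, mul(add(Z, Z), SSZ))))
  →8  S(S(S(add(SZ, mul(add(Z, Z), SSZ)))))
  →9  S(S(S(S(add(Z, mul(add(Z, Z), SSZ))))))
  →10  S(S(S(S(mul(add(Z, Z), SSZ)))))
  →11  S(S(S(S(mul(Z, SSZ)))))
  →12  S^4(Z)

Answer: normal form = S^4(Z)  (in 12 steps)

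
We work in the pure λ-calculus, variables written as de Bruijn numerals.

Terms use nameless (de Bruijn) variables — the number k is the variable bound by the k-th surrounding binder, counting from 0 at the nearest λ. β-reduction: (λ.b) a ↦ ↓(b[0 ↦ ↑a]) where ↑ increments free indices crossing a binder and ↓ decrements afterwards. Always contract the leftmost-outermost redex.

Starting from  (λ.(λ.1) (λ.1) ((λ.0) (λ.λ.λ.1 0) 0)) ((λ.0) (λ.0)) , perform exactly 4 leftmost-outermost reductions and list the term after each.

Answer: after 4 steps: (λ.0) (λ.λ.λ.1 0) ((λ.0) (λ.0))

Working:
  start: (λ.(λ.1) (λ.1) ((λ.0) (λ.λ.λ.1 0) 0)) ((λ.0) (λ.0))
  step 1: (λ.(λ.0) (λ.0)) (λ.(λ.0) (λ.0)) ((λ.0) (λ.λ.λ.1 0) ((λ.0) (λ.0)))
  step 2: (λ.0) (λ.0) ((λ.0) (λ.λ.λ.1 0) ((λ.0) (λ.0)))
  step 3: (λ.0) ((λ.0) (λ.λ.λ.1 0) ((λ.0) (λ.0)))
  step 4: (λ.0) (λ.λ.λ.1 0) ((λ.0) (λ.0))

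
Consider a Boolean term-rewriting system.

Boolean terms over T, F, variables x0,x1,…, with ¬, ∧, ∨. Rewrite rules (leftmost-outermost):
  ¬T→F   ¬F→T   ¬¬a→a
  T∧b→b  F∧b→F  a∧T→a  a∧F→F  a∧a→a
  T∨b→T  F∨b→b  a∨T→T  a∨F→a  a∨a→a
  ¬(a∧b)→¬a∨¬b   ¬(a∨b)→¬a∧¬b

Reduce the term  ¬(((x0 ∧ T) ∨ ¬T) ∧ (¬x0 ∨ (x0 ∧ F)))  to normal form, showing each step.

Answer: normal form = ¬x0 ∨ x0  (in 13 steps)

Derivation:
  start: ¬(((x0 ∧ T) ∨ ¬T) ∧ (¬x0 ∨ (x0 ∧ F)))
  [1] ¬((x0 ∧ T) ∨ ¬T) ∨ ¬(¬x0 ∨ (x0 ∧ F))
  [2] (¬(x0 ∧ T) ∧ ¬¬T) ∨ ¬(¬x0 ∨ (x0 ∧ F))
  [3] ((¬x0 ∨ ¬T) ∧ ¬¬T) ∨ ¬(¬x0 ∨ (x0 ∧ F))
  [4] ((¬x0 ∨ F) ∧ ¬¬T) ∨ ¬(¬x0 ∨ (x0 ∧ F))
  [5] (¬x0 ∧ ¬¬T) ∨ ¬(¬x0 ∨ (x0 ∧ F))
  [6] (¬x0 ∧ T) ∨ ¬(¬x0 ∨ (x0 ∧ F))
  [7] ¬x0 ∨ ¬(¬x0 ∨ (x0 ∧ F))
  [8] ¬x0 ∨ (¬¬x0 ∧ ¬(x0 ∧ F))
  [9] ¬x0 ∨ (x0 ∧ ¬(x0 ∧ F))
  [10] ¬x0 ∨ (x0 ∧ (¬x0 ∨ ¬F))
  [11] ¬x0 ∨ (x0 ∧ (¬x0 ∨ T))
  [12] ¬x0 ∨ (x0 ∧ T)
  [13] ¬x0 ∨ x0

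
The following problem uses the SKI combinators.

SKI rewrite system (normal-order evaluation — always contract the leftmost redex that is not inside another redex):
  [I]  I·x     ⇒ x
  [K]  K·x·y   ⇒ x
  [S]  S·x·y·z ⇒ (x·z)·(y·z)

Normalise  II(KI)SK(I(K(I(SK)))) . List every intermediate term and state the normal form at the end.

  start: II(KI)SK(I(K(I(SK))))
  [1] I(KI)SK(I(K(I(SK))))
  [2] KISK(I(K(I(SK))))
  [3] IK(I(K(I(SK))))
  [4] K(I(K(I(SK))))
  [5] K(K(I(SK)))
  [6] K(K(SK))

Answer: normal form = K(K(SK))  (in 6 steps)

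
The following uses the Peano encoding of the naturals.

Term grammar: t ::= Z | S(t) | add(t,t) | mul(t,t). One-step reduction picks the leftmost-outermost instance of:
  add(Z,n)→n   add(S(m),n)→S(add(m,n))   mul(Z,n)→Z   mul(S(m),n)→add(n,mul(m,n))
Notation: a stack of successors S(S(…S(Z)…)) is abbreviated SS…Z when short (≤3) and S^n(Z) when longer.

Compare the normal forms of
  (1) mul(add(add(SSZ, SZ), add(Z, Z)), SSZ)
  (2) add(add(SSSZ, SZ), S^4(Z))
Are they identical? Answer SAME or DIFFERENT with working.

Term A:
  start: mul(add(add(SSZ, SZ), add(Z, Z)), SSZ)
  →1  mul(add(S(add(SZ, SZ)), add(Z, Z)), SSZ)
  →2  mul(S(add(add(SZ, SZ), add(Z, Z))), SSZ)
  →3  add(SSZ, mul(add(add(SZ, SZ), add(Z, Z)), SSZ))
  →4  S(add(SZ, mul(add(add(SZ, SZ), add(Z, Z)), SSZ)))
  →5  S(S(add(Z, mul(add(add(SZ, SZ), add(Z, Z)), SSZ))))
  →6  S(S(mul(add(add(SZ, SZ), add(Z, Z)), SSZ)))
  →7  S(S(mul(add(S(add(Z, SZ)), add(Z, Z)), SSZ)))
  →8  S(S(mul(S(add(add(Z, SZ), add(Z, Z))), SSZ)))
  →9  S(S(add(SSZ, mul(add(add(Z, SZ), add(Z, Z)), SSZ))))
  →10  S(S(S(add(SZ, mul(add(add(Z, SZ), add(Z, Z)), SSZ)))))
  →11  S(S(S(S(add(Z, mul(add(add(Z, SZ), add(Z, Z)), SSZ))))))
  →12  S(S(S(S(mul(add(add(Z, SZ), add(Z, Z)), SSZ)))))
  →13  S(S(S(S(mul(add(SZ, add(Z, Z)), SSZ)))))
  →14  S(S(S(S(mul(S(add(Z, add(Z, Z))), SSZ)))))
  →15  S(S(S(S(add(SSZ, mul(add(Z, add(Z, Z)), SSZ))))))
  →16  S(S(S(S(S(add(SZ, mul(add(Z, add(Z, Z)), SSZ)))))))
  →17  S(S(S(S(S(S(add(Z, mul(add(Z, add(Z, Z)), SSZ))))))))
  →18  S(S(S(S(S(S(mul(add(Z, add(Z, Z)), SSZ)))))))
  →19  S(S(S(S(S(S(mul(add(Z, Z), SSZ)))))))
  →20  S(S(S(S(S(S(mul(Z, SSZ)))))))
  →21  S^6(Z)

Term B:
  start: add(add(SSSZ, SZ), S^4(Z))
  →1  add(S(add(SSZ, SZ)), S^4(Z))
  →2  S(add(add(SSZ, SZ), S^4(Z)))
  →3  S(add(S(add(SZ, SZ)), S^4(Z)))
  →4  S(S(add(add(SZ, SZ), S^4(Z))))
  →5  S(S(add(S(add(Z, SZ)), S^4(Z))))
  →6  S(S(S(add(add(Z, SZ), S^4(Z)))))
  →7  S(S(S(add(SZ, S^4(Z)))))
  →8  S(S(S(S(add(Z, S^4(Z))))))
  →9  S^8(Z)

Answer: DIFFERENT — A ⇓ S^6(Z), B ⇓ S^8(Z)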